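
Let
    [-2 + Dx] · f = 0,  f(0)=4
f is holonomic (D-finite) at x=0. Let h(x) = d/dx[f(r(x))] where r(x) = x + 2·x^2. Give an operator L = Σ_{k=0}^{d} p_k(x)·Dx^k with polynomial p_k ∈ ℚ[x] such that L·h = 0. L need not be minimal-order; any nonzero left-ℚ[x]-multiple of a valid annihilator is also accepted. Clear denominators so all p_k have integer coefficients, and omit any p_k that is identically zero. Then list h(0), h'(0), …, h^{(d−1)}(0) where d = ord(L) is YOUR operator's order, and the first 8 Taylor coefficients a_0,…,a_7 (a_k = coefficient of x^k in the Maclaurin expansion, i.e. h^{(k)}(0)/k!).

L = (6 + 16·x + 32·x^2) + (-1 - 4·x)·Dx  (order 1).
h: a_k = 8, 48, 112, 800/3, 432, 10592/15, 41696/45, 126656/105, …
ICs: h(0) = 8.

f: a_k = 4, 8, 8, 16/3, 8/3, 16/15, 16/45, 32/315, …
h₀=f(r): pull back L_f along r ⇒ L₀.
Differentiate: ansatz ord ≤ ord L₀ ⇒ L.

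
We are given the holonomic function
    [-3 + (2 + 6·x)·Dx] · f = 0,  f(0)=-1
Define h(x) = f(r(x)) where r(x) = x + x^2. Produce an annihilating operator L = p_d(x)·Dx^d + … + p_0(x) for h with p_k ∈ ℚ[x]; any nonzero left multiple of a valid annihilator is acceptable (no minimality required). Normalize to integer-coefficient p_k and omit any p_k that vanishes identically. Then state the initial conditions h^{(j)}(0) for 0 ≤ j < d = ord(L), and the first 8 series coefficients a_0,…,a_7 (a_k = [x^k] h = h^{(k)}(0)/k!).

L = (-3 - 6·x) + (2 + 6·x + 6·x^2)·Dx  (order 1).
h: a_k = -1, -3/2, -3/8, 9/16, -99/128, 243/256, -999/1024, 1377/2048, …
ICs: h(0) = -1.

f: a_k = -1, -3/2, 9/8, -27/16, 405/128, -1701/256, 15309/1024, -72171/2048, …
Change of var in L_f (x↦r) gives L₀.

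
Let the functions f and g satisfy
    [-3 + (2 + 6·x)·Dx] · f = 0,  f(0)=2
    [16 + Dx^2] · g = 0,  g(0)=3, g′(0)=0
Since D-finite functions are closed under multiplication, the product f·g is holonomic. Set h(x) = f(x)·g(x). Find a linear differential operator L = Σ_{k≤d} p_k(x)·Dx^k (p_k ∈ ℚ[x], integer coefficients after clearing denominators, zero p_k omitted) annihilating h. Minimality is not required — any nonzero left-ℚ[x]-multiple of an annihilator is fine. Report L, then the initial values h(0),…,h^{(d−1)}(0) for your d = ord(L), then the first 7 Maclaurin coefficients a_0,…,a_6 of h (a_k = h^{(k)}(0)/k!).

L = (91 + 384·x + 576·x^2) + (-12 - 36·x)·Dx + (4 + 24·x + 36·x^2)·Dx^2  (order 2).
h: a_k = 6, 9, -219/4, -495/8, 6337/64, 7023/128, -337609/7680, …
ICs: h(0) = 6, h′(0) = 9.

f: a_k = 2, 3, -9/4, 27/8, -405/64, 1701/128, -15309/512, …
g: a_k = 3, 0, -24, 0, 32, 0, -256/15, …
Sym-product of L_f,L_g gives L₀ (≤ ord 2).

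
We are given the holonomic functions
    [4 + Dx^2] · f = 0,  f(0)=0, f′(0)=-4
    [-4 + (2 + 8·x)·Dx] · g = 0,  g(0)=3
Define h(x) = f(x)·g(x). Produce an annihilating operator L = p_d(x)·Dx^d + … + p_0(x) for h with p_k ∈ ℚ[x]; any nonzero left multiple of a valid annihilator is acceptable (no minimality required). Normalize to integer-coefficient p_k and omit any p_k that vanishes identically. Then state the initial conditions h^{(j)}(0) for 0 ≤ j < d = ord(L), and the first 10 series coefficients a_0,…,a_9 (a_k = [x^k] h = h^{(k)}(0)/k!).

f: a_k = 0, -4, 0, 8/3, 0, -8/15, 0, 16/315, 0, -8/2835, …
g: a_k = 3, 6, -6, 12, -30, 84, -252, 792, -2574, 8580, …
f·g: L₀ = L_f ⊗_s L_g, ord ≤ 2·1.
L = (16 + 32·x + 64·x^2) + (-4 - 16·x)·Dx + (1 + 8·x + 16·x^2)·Dx^2  (order 2).
h: a_k = 0, -12, -24, 32, -32, 512/5, -1536/5, 97792/105, -61952/21, 9109504/945, …
ICs: h(0) = 0, h′(0) = -12.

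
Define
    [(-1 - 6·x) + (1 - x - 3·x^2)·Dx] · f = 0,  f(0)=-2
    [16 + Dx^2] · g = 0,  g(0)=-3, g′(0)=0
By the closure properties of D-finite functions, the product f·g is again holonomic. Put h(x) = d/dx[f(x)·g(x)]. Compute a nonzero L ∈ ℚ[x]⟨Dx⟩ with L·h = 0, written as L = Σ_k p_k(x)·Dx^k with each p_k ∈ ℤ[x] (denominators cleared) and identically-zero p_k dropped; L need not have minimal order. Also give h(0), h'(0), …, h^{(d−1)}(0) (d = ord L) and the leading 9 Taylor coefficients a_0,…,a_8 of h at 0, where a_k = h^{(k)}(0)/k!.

L = (-26 - 256·x - 640·x^2 + 768·x^3 + 1152·x^4) + (-7 - 26·x + 144·x^2 + 288·x^3)·Dx + (5 - 13·x - 31·x^2 + 48·x^3 + 72·x^4)·Dx^2  (order 2).
h: a_k = 6, -48, -18, -56, -160, -3244/5, -21434/15, -435776/105, -356322/35, …
ICs: h(0) = 6, h′(0) = -48.

f: a_k = -2, -2, -8, -14, -38, -80, -194, -434, -1016, …
g: a_k = -3, 0, 24, 0, -32, 0, 256/15, 0, -512/105, …
L₀ := L_f ⊗_s L_g (sym. prod.), ord ≤ 2.
Derive L from L₀ (diff closure).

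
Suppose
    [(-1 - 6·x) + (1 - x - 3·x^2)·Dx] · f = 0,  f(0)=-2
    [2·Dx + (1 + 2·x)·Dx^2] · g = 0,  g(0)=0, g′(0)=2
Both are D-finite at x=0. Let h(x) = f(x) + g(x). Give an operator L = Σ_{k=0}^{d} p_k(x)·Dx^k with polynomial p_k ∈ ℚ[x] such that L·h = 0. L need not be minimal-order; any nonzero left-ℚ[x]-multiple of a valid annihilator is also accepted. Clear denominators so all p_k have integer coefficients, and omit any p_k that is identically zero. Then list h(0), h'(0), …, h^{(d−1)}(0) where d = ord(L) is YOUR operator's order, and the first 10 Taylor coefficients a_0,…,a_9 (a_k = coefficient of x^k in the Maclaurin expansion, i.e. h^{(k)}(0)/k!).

L = (74 + 412·x + 948·x^2 + 864·x^3 + 648·x^4)·Dx + (17 + 212·x + 890·x^2 + 1644·x^3 + 1764·x^4 + 1080·x^5)·Dx^2 + (-5 - 27·x - 33·x^2 + 68·x^3 + 276·x^4 + 396·x^5 + 216·x^6)·Dx^3  (order 3).
h: a_k = -2, 0, -10, -34/3, -42, -368/5, -614/3, -2910/7, -1048, -20350/9, …
ICs: h(0) = -2, h′(0) = 0, h′′(0) = -20.

f: a_k = -2, -2, -8, -14, -38, -80, -194, -434, -1016, -2318, …
g: a_k = 0, 2, -2, 8/3, -4, 32/5, -32/3, 128/7, -32, 512/9, …
h₀=f+g: left-lcm gives L₀, ord ≤ 3.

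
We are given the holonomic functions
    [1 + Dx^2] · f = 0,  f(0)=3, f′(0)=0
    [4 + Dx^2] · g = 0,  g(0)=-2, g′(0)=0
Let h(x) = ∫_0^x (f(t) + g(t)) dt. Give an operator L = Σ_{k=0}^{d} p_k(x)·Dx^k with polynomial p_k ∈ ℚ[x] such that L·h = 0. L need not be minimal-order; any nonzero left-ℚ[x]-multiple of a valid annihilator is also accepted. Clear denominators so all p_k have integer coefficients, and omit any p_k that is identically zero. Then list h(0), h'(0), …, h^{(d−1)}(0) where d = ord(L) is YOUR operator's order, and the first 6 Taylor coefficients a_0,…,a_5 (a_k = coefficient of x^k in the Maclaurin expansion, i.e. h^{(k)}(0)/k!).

f: a_k = 3, 0, -3/2, 0, 1/8, 0, …
g: a_k = -2, 0, 4, 0, -4/3, 0, …
f+g: L₀ = lclm(L_f,L_g), ord ≤ 2+2.
h=∫₀ˣh₀: take L = L₀·Dx.
L = 4·Dx + 5·Dx^3 + Dx^5  (order 5).
h: a_k = 0, 1, 0, 5/6, 0, -29/120, …
ICs: h(0) = 0, h′(0) = 1, h′′(0) = 0, h′′′(0) = 5, h′′′′(0) = 0.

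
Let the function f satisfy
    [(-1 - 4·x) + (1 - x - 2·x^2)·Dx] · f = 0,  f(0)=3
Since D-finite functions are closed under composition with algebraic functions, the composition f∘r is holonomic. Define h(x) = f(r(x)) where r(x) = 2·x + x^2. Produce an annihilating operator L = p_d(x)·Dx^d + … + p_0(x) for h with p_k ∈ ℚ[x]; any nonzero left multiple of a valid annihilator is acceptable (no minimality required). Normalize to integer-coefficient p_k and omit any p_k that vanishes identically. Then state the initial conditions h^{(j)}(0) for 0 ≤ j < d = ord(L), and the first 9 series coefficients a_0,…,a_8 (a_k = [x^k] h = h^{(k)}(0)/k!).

L = (2 + 16·x + 8·x^2) + (-1 + 3·x + 6·x^2 + 2·x^3)·Dx  (order 1).
h: a_k = 3, 6, 39, 156, 717, 3162, 14103, 62712, 279081, …
ICs: h(0) = 3.

f: a_k = 3, 3, 9, 15, 33, 63, 129, 255, 513, …
Substitute x→r, Dx→(1/r')Dx; clear ⇒ L₀.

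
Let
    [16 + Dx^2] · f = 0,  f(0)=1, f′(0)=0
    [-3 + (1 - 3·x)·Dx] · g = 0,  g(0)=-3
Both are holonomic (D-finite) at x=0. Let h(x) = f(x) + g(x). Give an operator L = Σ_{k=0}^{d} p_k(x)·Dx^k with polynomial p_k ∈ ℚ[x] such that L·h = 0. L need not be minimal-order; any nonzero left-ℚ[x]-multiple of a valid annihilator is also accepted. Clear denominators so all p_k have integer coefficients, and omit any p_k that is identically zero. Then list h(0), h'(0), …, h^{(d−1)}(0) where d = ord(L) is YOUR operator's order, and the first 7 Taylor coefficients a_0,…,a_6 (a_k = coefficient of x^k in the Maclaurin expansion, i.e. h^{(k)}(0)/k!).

f: a_k = 1, 0, -8, 0, 32/3, 0, -256/45, …
g: a_k = -3, -9, -27, -81, -243, -729, -2187, …
L₀ := lclm(L_f,L_g); ord L₀ ≤ 2+1.
L = (-1680 + 2304·x - 3456·x^2) + (272 - 1584·x + 3456·x^2 - 3456·x^3)·Dx + (-105 + 144·x - 216·x^2)·Dx^2 + (17 - 99·x + 216·x^2 - 216·x^3)·Dx^3  (order 3).
h: a_k = -2, -9, -35, -81, -697/3, -729, -98671/45, …
ICs: h(0) = -2, h′(0) = -9, h′′(0) = -70.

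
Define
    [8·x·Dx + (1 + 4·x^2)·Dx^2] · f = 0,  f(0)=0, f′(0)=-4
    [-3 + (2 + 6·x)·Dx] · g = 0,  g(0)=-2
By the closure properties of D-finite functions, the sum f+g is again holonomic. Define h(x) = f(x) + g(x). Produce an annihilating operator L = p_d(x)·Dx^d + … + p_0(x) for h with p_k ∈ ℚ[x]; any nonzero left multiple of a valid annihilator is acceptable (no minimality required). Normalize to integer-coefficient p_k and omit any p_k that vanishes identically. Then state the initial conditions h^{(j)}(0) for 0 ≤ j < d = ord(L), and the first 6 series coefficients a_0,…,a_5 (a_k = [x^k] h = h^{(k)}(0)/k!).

f: a_k = 0, -4, 0, 16/3, 0, -64/5, …
g: a_k = -2, -3, 9/4, -27/8, 405/64, -1701/128, …
Weyl lclm of L_f,L_g ⇒ L₀ (ord ≤ 3).
L = (-48 - 360·x + 576·x^2 + 864·x^3)·Dx + (-59 - 192·x - 120·x^2 + 2304·x^3 + 3024·x^4)·Dx^2 + (-6 + 14·x + 144·x^2 + 272·x^3 + 672·x^4 + 864·x^5)·Dx^3  (order 3).
h: a_k = -2, -7, 9/4, 47/24, 405/64, -16697/640, …
ICs: h(0) = -2, h′(0) = -7, h′′(0) = 9/2.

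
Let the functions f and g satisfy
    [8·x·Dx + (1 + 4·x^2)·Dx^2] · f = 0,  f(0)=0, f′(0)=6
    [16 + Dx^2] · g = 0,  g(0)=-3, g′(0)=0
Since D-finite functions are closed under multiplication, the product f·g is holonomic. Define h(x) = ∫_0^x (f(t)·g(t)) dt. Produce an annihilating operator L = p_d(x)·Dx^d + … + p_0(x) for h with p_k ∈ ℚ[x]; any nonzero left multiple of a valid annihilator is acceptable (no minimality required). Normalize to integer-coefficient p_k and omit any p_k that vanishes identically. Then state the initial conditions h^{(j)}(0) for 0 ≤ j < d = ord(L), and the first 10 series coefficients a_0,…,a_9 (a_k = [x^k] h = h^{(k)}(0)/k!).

L = (2560 + 29696·x^2 + 118784·x^4 + 262144·x^6 + 262144·x^8)·Dx + (1536·x + 14336·x^3 + 49152·x^5 + 65536·x^7)·Dx^2 + (240 + 3008·x^2 + 13824·x^4 + 32768·x^6 + 32768·x^8)·Dx^3 + (96·x + 896·x^3 + 3072·x^5 + 4096·x^7)·Dx^4 + (5 + 72·x^2 + 400·x^4 + 1024·x^6 + 1024·x^8)·Dx^5  (order 5).
h: a_k = 0, 0, -9, 0, 42, 0, -368/5, 0, 4304/35, 0, …
ICs: h(0) = 0, h′(0) = 0, h′′(0) = -18, h′′′(0) = 0, h′′′′(0) = 1008.

f: a_k = 0, 6, 0, -8, 0, 96/5, 0, -384/7, 0, 512/3, …
g: a_k = -3, 0, 24, 0, -32, 0, 256/15, 0, -512/105, 0, …
Product ⇒ symmetric product L₀, ord ≤ 4.
h=∫h₀ ⇒ L = L₀·Dx.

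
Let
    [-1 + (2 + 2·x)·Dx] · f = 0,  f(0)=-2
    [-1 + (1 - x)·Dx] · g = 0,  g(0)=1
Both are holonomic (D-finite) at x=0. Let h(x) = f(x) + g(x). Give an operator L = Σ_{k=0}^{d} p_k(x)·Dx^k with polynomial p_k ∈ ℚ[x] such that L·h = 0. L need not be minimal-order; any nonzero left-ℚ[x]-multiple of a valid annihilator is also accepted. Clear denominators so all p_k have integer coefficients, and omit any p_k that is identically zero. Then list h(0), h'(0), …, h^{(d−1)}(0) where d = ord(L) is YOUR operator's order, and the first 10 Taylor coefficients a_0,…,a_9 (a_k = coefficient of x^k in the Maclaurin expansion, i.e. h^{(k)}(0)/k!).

L = (5 + 3·x) + (-9 - 14·x - 9·x^2)·Dx + (2 + 6·x - 2·x^2 - 6·x^3)·Dx^2  (order 2).
h: a_k = -1, 0, 5/4, 7/8, 69/64, 121/128, 533/512, 991/1024, 16813/16384, 32053/32768, …
ICs: h(0) = -1, h′(0) = 0.

f: a_k = -2, -1, 1/4, -1/8, 5/64, -7/128, 21/512, -33/1024, 429/16384, -715/32768, …
g: a_k = 1, 1, 1, 1, 1, 1, 1, 1, 1, 1, …
L₀ := lclm(L_f,L_g); ord L₀ ≤ 1+1.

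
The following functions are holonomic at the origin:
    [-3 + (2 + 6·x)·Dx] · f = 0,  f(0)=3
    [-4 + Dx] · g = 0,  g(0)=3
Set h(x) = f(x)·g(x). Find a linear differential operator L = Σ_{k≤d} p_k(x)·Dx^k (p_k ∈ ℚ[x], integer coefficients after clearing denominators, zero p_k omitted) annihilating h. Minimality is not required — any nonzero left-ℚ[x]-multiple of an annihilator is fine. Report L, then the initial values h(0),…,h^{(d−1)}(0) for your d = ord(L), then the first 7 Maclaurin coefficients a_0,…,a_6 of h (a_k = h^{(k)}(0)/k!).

f: a_k = 3, 9/2, -27/8, 81/16, -1215/128, 5103/256, -45927/1024, …
g: a_k = 3, 12, 24, 32, 32, 128/5, 256/15, …
h₀=f·g: eliminate ⇒ L₀, order ≤ 1·1.
L = (-11 - 24·x) + (2 + 6·x)·Dx  (order 1).
h: a_k = 9, 99/2, 927/8, 2859/16, 24483/128, 230649/1280, 497863/5120, …
ICs: h(0) = 9.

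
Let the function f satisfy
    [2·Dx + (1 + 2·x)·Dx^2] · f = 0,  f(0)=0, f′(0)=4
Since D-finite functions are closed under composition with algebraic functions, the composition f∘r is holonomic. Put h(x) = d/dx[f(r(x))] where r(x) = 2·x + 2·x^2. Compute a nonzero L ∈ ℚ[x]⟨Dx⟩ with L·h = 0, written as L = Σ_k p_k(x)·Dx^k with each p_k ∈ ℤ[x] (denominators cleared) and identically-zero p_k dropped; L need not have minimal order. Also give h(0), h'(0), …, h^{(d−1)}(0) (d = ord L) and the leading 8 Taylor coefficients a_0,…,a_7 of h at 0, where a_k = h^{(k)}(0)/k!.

f: a_k = 0, 4, -4, 16/3, -8, 64/5, -64/3, 256/7, …
Substitute x→r, Dx→(1/r')Dx; clear ⇒ L₀.
Differentiate: ansatz ord ≤ ord L₀ ⇒ L.
L = 2 + (1 + 2·x)·Dx  (order 1).
h: a_k = 8, -16, 32, -64, 128, -256, 512, -1024, …
ICs: h(0) = 8.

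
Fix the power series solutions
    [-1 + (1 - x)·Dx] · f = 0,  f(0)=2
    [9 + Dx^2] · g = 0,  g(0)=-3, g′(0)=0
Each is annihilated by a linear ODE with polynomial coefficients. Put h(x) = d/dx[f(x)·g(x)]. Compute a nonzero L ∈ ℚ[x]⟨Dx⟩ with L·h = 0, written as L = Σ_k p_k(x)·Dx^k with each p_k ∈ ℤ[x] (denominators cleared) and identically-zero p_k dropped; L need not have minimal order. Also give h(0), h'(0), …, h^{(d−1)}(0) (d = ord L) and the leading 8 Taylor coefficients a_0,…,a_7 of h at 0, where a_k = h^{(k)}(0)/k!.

f: a_k = 2, 2, 2, 2, 2, 2, 2, 2, …
g: a_k = -3, 0, 27/2, 0, -81/8, 0, 243/80, 0, …
Sym-product of L_f,L_g gives L₀ (≤ ord 2).
h=h₀': d/dx-closure on L₀ ⇒ L.
L = (7 - 18·x + 9·x^2) + (-2 + 2·x)·Dx + (1 - 2·x + x^2)·Dx^2  (order 2).
h: a_k = -6, 42, 63, 3, 15/4, 819/20, 1911/40, 13101/280, …
ICs: h(0) = -6, h′(0) = 42.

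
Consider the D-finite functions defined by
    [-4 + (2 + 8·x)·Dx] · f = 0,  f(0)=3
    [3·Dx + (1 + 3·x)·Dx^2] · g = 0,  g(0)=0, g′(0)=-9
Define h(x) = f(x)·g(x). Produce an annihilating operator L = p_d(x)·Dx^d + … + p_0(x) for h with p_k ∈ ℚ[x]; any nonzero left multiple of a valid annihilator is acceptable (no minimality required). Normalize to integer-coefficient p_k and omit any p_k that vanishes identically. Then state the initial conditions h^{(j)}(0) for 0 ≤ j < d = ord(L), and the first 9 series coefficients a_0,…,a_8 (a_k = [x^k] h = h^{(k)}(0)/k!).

L = (6 + 12·x) + (-1 - 4·x)·Dx + (1 + 11·x + 40·x^2 + 48·x^3)·Dx^2  (order 2).
h: a_k = 0, -27, -27/2, 54, -675/4, 5211/10, -8154/5, 181683/35, -4703913/280, …
ICs: h(0) = 0, h′(0) = -27.

f: a_k = 3, 6, -6, 12, -30, 84, -252, 792, -2574, …
g: a_k = 0, -9, 27/2, -27, 243/4, -729/5, 729/2, -6561/7, 19683/8, …
L₀ := L_f ⊗_s L_g (sym. prod.), ord ≤ 2.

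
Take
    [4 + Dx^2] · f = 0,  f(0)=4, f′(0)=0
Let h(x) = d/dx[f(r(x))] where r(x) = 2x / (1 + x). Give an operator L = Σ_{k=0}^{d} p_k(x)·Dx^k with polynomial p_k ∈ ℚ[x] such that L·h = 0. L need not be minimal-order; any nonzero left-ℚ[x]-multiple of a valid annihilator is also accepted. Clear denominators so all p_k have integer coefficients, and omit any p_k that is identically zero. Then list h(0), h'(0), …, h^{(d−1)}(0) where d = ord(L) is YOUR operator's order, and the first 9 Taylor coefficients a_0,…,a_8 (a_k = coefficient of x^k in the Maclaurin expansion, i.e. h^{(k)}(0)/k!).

L = (22 + 12·x + 6·x^2) + (6 + 18·x + 18·x^2 + 6·x^3)·Dx + (1 + 4·x + 6·x^2 + 4·x^3 + x^4)·Dx^2  (order 2).
h: a_k = 0, -64, 192, -640/3, -640/3, 21952/15, -18368/5, 402176/63, -286976/35, …
ICs: h(0) = 0, h′(0) = -64.

f: a_k = 4, 0, -8, 0, 8/3, 0, -16/45, 0, 8/315, …
h₀=f(r): pull back L_f along r ⇒ L₀.
Differentiate: ansatz ord ≤ ord L₀ ⇒ L.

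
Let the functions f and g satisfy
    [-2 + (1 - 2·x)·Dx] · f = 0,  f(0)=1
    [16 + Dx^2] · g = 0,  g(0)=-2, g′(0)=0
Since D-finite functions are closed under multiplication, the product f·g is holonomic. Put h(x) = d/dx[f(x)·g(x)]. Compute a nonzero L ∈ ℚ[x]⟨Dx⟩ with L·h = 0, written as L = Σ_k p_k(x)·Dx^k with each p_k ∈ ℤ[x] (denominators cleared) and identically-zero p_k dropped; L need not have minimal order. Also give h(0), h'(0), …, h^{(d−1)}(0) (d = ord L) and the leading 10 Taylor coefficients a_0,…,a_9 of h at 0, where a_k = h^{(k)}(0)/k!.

f: a_k = 1, 2, 4, 8, 16, 32, 64, 128, 256, 512, …
g: a_k = -2, 0, 16, 0, -64/3, 0, 512/45, 0, -1024/315, 0, …
h₀=f·g: eliminate ⇒ L₀, order ≤ 1·2.
Differentiate: ansatz ord ≤ ord L₀ ⇒ L.
L = (8 - 64·x + 64·x^2) + (-4 + 8·x)·Dx + (1 - 4·x + 4·x^2)·Dx^2  (order 2).
h: a_k = -4, 16, 48, 128/3, 320/3, 4864/15, 34048/45, 536576/315, 134144/35, 24162304/2835, …
ICs: h(0) = -4, h′(0) = 16.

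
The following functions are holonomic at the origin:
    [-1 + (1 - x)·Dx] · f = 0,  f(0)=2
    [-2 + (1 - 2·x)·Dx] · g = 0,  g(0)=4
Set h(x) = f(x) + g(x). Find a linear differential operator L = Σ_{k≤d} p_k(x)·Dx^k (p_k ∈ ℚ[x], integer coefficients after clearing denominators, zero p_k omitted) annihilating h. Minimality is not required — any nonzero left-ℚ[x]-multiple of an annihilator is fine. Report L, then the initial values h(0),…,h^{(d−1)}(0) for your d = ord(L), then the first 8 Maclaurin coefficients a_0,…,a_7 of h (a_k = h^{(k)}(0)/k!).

L = -4 + (6 - 8·x)·Dx + (-1 + 3·x - 2·x^2)·Dx^2  (order 2).
h: a_k = 6, 10, 18, 34, 66, 130, 258, 514, …
ICs: h(0) = 6, h′(0) = 10.

f: a_k = 2, 2, 2, 2, 2, 2, 2, 2, …
g: a_k = 4, 8, 16, 32, 64, 128, 256, 512, …
f+g: L₀ = lclm(L_f,L_g), ord ≤ 1+1.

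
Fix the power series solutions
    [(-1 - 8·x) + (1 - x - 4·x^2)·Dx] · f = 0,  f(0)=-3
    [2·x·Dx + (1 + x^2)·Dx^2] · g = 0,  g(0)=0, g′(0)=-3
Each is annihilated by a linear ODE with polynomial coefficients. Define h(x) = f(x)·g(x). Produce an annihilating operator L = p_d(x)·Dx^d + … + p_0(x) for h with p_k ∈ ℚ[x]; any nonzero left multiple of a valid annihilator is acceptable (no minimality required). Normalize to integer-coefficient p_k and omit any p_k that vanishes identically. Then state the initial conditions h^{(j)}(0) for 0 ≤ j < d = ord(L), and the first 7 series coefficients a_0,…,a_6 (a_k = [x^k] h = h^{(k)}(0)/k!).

L = (8 + 2·x + 24·x^2) + (2 + 14·x + 4·x^2 + 24·x^3)·Dx + (-1 + x + 3·x^2 + x^3 + 4·x^4)·Dx^2  (order 2).
h: a_k = 0, 9, 9, 42, 78, 1239/5, 2799/5, …
ICs: h(0) = 0, h′(0) = 9.

f: a_k = -3, -3, -15, -27, -87, -195, -543, …
g: a_k = 0, -3, 0, 1, 0, -3/5, 0, …
L₀ := L_f ⊗_s L_g (sym. prod.), ord ≤ 2.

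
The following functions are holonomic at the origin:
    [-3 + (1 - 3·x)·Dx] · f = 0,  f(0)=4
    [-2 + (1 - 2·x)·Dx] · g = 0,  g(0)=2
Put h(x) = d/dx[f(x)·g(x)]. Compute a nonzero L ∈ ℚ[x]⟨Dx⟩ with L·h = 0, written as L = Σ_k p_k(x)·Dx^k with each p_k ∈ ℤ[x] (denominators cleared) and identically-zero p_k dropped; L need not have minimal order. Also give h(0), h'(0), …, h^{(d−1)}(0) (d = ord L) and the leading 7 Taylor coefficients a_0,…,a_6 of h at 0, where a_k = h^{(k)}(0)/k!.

f: a_k = 4, 12, 36, 108, 324, 972, 2916, …
g: a_k = 2, 4, 8, 16, 32, 64, 128, …
h₀=f·g: eliminate ⇒ L₀, order ≤ 1·1.
h₀' ⇒ L via d/dx closure of L₀.
L = (38 - 180·x + 216·x^2) + (-5 + 37·x - 90·x^2 + 72·x^3)·Dx  (order 1).
h: a_k = 40, 304, 1560, 6752, 26600, 98832, 353080, …
ICs: h(0) = 40.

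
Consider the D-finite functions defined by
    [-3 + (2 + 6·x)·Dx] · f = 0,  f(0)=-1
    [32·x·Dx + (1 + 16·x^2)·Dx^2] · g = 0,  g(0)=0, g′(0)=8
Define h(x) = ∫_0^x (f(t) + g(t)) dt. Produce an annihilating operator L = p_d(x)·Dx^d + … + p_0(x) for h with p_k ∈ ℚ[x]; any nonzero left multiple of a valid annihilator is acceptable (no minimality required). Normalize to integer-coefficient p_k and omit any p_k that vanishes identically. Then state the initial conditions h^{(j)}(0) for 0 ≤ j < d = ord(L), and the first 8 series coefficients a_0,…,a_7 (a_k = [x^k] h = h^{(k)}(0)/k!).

L = (-192 - 1440·x + 9216·x^2 + 13824·x^3)·Dx^2 + (-155 - 768·x + 4128·x^2 + 36864·x^3 + 48384·x^4)·Dx^3 + (-6 + 110·x + 576·x^2 + 2624·x^3 + 10752·x^4 + 13824·x^5)·Dx^4  (order 4).
h: a_k = 0, -1, 13/4, 3/8, -2129/192, 81/128, 515783/7680, 2187/1024, …
ICs: h(0) = 0, h′(0) = -1, h′′(0) = 13/2, h′′′(0) = 9/4.

f: a_k = -1, -3/2, 9/8, -27/16, 405/128, -1701/256, 15309/1024, -72171/2048, …
g: a_k = 0, 8, 0, -128/3, 0, 2048/5, 0, -32768/7, …
f+g: L₀ = lclm(L_f,L_g), ord ≤ 1+2.
∫: right-multiply L₀ by Dx.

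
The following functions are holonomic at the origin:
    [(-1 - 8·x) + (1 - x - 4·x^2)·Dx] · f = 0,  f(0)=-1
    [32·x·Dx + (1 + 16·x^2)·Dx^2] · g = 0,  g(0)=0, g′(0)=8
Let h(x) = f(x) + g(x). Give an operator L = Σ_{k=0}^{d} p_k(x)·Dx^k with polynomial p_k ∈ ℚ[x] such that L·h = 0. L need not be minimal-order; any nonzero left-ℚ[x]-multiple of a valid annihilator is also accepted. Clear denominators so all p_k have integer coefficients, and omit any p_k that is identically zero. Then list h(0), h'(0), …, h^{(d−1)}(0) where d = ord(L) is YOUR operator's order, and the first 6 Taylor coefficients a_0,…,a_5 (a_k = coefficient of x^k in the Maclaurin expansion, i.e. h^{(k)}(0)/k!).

L = (-160 + 640·x + 14848·x^2 + 36864·x^3 + 178176·x^4 + 98304·x^6)·Dx + (43 + 336·x + 16·x^2 + 3072·x^3 + 35072·x^4 + 124928·x^5 + 12288·x^6 + 98304·x^7)·Dx^2 + (-5 - 23·x - 272·x^2 - 16·x^3 - 2368·x^4 + 5888·x^5 + 12288·x^6 + 4096·x^7 + 16384·x^8)·Dx^3  (order 3).
h: a_k = -1, 7, -5, -155/3, -29, 1723/5, …
ICs: h(0) = -1, h′(0) = 7, h′′(0) = -10.

f: a_k = -1, -1, -5, -9, -29, -65, …
g: a_k = 0, 8, 0, -128/3, 0, 2048/5, …
h₀=f+g: left-lcm gives L₀, ord ≤ 3.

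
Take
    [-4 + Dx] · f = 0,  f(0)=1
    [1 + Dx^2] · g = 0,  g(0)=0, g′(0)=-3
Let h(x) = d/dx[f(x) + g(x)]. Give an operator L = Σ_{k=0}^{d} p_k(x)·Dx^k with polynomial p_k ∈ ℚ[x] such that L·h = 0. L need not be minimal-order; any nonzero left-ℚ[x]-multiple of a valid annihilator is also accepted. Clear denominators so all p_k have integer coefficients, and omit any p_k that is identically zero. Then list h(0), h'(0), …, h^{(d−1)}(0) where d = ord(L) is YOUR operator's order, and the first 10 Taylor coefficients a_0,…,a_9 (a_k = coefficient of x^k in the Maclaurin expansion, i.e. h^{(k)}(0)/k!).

L = 4 - Dx + 4·Dx^2 - Dx^3  (order 3).
h: a_k = 1, 16, 67/2, 128/3, 1021/24, 512/15, 16387/720, 4096/315, 262141/40320, 8192/2835, …
ICs: h(0) = 1, h′(0) = 16, h′′(0) = 67.

f: a_k = 1, 4, 8, 32/3, 32/3, 128/15, 256/45, 1024/315, 512/315, 2048/2835, …
g: a_k = 0, -3, 0, 1/2, 0, -1/40, 0, 1/1680, 0, -1/120960, …
h₀=f+g: left-lcm gives L₀, ord ≤ 3.
Differentiate: ansatz ord ≤ ord L₀ ⇒ L.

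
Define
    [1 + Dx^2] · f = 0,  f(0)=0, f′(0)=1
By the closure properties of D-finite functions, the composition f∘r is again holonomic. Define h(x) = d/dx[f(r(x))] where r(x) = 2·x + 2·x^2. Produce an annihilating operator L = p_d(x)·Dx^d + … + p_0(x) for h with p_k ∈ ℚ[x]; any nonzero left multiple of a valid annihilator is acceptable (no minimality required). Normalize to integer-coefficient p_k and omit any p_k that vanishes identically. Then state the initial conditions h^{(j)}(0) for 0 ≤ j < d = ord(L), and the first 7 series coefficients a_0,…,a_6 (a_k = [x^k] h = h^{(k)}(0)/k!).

L = (16 + 32·x + 96·x^2 + 128·x^3 + 64·x^4) + (-6 - 12·x)·Dx + (1 + 4·x + 4·x^2)·Dx^2  (order 2).
h: a_k = 2, 4, -4, -16, -56/3, 0, 832/45, …
ICs: h(0) = 2, h′(0) = 4.

f: a_k = 0, 1, 0, -1/6, 0, 1/120, 0, …
f∘r: x↦r, Dx↦Dx/r' in L_f ⇒ L₀.
Derive L from L₀ (diff closure).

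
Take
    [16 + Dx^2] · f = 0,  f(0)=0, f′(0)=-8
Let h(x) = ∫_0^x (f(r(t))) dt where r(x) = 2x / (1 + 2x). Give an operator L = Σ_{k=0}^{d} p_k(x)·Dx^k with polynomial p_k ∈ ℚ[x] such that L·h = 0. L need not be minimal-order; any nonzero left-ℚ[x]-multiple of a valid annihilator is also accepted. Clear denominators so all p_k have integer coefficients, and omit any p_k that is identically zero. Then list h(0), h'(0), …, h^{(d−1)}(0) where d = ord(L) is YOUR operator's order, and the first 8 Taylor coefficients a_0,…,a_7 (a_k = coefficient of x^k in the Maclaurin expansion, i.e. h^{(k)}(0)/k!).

L = 64·Dx + (4 + 24·x + 48·x^2 + 32·x^3)·Dx^2 + (1 + 8·x + 24·x^2 + 32·x^3 + 16·x^4)·Dx^3  (order 3).
h: a_k = 0, 0, -8, 32/3, 80/3, -896/5, 24704/45, -7680/7, …
ICs: h(0) = 0, h′(0) = 0, h′′(0) = -16.

f: a_k = 0, -8, 0, 64/3, 0, -256/15, 0, 2048/315, …
L₀ from L_f via x↦r, Dx↦r'^{-1}Dx.
h=∫h₀ ⇒ L = L₀·Dx.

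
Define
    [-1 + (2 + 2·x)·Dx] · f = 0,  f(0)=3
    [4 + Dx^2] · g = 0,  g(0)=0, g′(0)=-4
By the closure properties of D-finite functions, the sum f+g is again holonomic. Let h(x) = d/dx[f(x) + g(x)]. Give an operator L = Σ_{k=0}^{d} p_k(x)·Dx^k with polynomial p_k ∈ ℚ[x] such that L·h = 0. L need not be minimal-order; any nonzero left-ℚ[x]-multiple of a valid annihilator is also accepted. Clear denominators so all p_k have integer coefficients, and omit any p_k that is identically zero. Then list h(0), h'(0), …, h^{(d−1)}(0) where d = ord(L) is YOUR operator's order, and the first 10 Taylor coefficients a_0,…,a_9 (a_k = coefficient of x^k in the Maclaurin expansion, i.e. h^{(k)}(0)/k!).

f: a_k = 3, 3/2, -3/8, 3/16, -15/128, 21/256, -63/1024, 99/2048, -1287/32768, 2145/65536, …
g: a_k = 0, -4, 0, 8/3, 0, -8/15, 0, 16/315, 0, -8/2835, …
Sum ⇒ L₀ = lclm(L_f,L_g) in ℚ(x)⟨Dx⟩.
h₀' ⇒ L via d/dx closure of L₀.
L = (-124 - 128·x - 64·x^2) + (-152 - 408·x - 384·x^2 - 128·x^3)·Dx + (-31 - 32·x - 16·x^2)·Dx^2 + (-38 - 102·x - 96·x^2 - 32·x^3)·Dx^3  (order 3).
h: a_k = -5/2, -3/4, 137/16, -15/32, -1733/768, -189/512, 63953/92160, -1287/4096, 5556787/20643840, -36465/131072, …
ICs: h(0) = -5/2, h′(0) = -3/4, h′′(0) = 137/8.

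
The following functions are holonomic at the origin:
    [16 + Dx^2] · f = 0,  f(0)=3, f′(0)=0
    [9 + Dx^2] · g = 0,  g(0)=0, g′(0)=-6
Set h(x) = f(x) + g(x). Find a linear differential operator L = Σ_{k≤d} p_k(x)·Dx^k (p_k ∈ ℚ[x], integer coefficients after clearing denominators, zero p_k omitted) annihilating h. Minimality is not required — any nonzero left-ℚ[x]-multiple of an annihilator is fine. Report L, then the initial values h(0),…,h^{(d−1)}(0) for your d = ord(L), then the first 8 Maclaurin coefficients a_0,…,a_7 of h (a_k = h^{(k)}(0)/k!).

f: a_k = 3, 0, -24, 0, 32, 0, -256/15, 0, …
g: a_k = 0, -6, 0, 9, 0, -81/20, 0, 243/280, …
L₀ := lclm(L_f,L_g); ord L₀ ≤ 2+2.
L = 144 + 25·Dx^2 + Dx^4  (order 4).
h: a_k = 3, -6, -24, 9, 32, -81/20, -256/15, 243/280, …
ICs: h(0) = 3, h′(0) = -6, h′′(0) = -48, h′′′(0) = 54.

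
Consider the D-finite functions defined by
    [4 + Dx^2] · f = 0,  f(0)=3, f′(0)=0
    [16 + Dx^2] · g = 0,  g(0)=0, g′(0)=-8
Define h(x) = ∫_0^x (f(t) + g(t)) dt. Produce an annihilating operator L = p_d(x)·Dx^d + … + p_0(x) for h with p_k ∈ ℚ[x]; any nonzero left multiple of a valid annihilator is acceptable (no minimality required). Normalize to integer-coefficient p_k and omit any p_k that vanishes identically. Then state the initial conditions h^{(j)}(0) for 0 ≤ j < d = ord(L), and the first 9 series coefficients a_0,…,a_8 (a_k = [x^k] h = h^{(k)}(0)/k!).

L = 64·Dx + 20·Dx^3 + Dx^5  (order 5).
h: a_k = 0, 3, -4, -2, 16/3, 2/5, -128/45, -4/105, 256/315, …
ICs: h(0) = 0, h′(0) = 3, h′′(0) = -8, h′′′(0) = -12, h′′′′(0) = 128.

f: a_k = 3, 0, -6, 0, 2, 0, -4/15, 0, 2/105, …
g: a_k = 0, -8, 0, 64/3, 0, -256/15, 0, 2048/315, 0, …
f+g: L₀ = lclm(L_f,L_g), ord ≤ 2+2.
h=∫₀ˣh₀: take L = L₀·Dx.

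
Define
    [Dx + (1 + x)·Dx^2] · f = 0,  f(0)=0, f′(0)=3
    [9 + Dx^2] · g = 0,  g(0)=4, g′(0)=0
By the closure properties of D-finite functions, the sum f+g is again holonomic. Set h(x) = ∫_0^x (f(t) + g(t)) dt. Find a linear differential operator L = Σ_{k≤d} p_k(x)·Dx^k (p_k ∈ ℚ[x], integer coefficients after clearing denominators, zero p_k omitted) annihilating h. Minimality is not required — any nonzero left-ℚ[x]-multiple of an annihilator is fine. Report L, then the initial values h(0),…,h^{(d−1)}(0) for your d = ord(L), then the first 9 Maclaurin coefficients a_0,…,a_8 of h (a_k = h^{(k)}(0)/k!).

f: a_k = 0, 3, -3/2, 1, -3/4, 3/5, -1/2, 3/7, -3/8, …
g: a_k = 4, 0, -18, 0, 27/2, 0, -81/20, 0, 729/1120, …
f+g: L₀ = lclm(L_f,L_g), ord ≤ 2+2.
Integrate: L := L₀·Dx.
L = (135 + 162·x + 81·x^2)·Dx^2 + (99 + 261·x + 243·x^2 + 81·x^3)·Dx^3 + (15 + 18·x + 9·x^2)·Dx^4 + (11 + 29·x + 27·x^2 + 9·x^3)·Dx^5  (order 5).
h: a_k = 0, 4, 3/2, -13/2, 1/4, 51/20, 1/10, -13/20, 3/56, …
ICs: h(0) = 0, h′(0) = 4, h′′(0) = 3, h′′′(0) = -39, h′′′′(0) = 6.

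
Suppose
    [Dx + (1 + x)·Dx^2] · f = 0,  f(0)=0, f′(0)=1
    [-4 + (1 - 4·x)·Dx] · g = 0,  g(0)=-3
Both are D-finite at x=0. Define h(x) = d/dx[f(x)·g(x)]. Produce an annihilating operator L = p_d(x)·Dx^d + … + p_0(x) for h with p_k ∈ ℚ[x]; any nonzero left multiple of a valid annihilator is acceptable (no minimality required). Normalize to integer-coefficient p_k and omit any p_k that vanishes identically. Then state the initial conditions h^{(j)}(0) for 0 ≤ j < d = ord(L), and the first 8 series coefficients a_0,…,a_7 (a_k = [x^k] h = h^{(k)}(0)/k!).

L = 16 + (10 + 20·x)·Dx + (-1 + 3·x + 4·x^2)·Dx^2  (order 2).
h: a_k = -3, -21, -129, -685, -3428, -82257/5, -383881/5, -12284087/35, …
ICs: h(0) = -3, h′(0) = -21.

f: a_k = 0, 1, -1/2, 1/3, -1/4, 1/5, -1/6, 1/7, …
g: a_k = -3, -12, -48, -192, -768, -3072, -12288, -49152, …
f·g: L₀ = L_f ⊗_s L_g, ord ≤ 2·1.
h₀' ⇒ L via d/dx closure of L₀.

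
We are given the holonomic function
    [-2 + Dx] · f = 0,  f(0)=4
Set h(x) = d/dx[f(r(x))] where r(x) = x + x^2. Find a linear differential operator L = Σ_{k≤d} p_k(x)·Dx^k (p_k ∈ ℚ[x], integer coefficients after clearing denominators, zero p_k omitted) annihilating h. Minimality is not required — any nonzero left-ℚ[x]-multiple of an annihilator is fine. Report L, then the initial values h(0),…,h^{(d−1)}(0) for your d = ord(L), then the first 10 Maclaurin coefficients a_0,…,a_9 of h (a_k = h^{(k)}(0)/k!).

f: a_k = 4, 8, 8, 16/3, 8/3, 16/15, 16/45, 32/315, 8/315, 16/2835, …
f∘r: x↦r, Dx↦Dx/r' in L_f ⇒ L₀.
Derive L from L₀ (diff closure).
L = (4 + 8·x + 8·x^2) + (-1 - 2·x)·Dx  (order 1).
h: a_k = 8, 32, 64, 320/3, 416/3, 2432/15, 7424/45, 48896/315, 8384/63, 303872/2835, …
ICs: h(0) = 8.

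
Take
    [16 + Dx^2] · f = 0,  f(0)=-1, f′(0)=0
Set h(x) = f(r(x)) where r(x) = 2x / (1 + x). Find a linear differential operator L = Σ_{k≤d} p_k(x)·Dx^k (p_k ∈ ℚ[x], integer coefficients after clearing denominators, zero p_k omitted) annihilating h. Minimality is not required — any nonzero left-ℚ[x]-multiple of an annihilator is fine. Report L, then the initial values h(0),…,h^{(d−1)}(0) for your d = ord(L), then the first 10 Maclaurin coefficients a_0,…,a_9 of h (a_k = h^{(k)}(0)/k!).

L = 64 + (2 + 6·x + 6·x^2 + 2·x^3)·Dx + (1 + 4·x + 6·x^2 + 4·x^3 + x^4)·Dx^2  (order 2).
h: a_k = -1, 0, 32, -64, -224/3, 1664/3, -53216/45, 5184/5, 466336/315, -2444032/315, …
ICs: h(0) = -1, h′(0) = 0.

f: a_k = -1, 0, 8, 0, -32/3, 0, 256/45, 0, -512/315, 0, …
Substitute x→r, Dx→(1/r')Dx; clear ⇒ L₀.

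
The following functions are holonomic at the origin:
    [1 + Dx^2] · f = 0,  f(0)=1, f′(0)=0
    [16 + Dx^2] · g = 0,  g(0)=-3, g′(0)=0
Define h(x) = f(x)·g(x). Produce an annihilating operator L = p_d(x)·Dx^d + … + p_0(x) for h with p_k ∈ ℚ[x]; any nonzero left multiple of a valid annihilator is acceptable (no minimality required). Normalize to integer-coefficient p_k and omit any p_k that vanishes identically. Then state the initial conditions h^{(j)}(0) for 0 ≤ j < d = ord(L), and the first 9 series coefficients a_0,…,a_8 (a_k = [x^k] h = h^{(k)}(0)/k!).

L = 225 + 34·Dx^2 + Dx^4  (order 4).
h: a_k = -3, 0, 51/2, 0, -353/8, 0, 8177/240, 0, -198593/13440, …
ICs: h(0) = -3, h′(0) = 0, h′′(0) = 51, h′′′(0) = 0.

f: a_k = 1, 0, -1/2, 0, 1/24, 0, -1/720, 0, 1/40320, …
g: a_k = -3, 0, 24, 0, -32, 0, 256/15, 0, -512/105, …
f·g: L₀ = L_f ⊗_s L_g, ord ≤ 2·2.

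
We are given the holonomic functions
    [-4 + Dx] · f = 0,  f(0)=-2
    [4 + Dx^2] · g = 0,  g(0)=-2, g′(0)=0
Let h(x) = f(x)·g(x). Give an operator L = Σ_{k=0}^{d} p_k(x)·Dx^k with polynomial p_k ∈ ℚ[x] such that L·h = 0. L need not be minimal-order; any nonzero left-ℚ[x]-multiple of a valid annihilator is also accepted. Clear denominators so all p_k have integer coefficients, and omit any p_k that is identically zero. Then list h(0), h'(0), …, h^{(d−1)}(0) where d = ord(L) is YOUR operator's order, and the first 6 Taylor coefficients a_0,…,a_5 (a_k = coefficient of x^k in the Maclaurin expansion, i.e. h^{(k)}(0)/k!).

f: a_k = -2, -8, -16, -64/3, -64/3, -256/15, …
g: a_k = -2, 0, 4, 0, -4/3, 0, …
L₀ := L_f ⊗_s L_g (sym. prod.), ord ≤ 2.
L = 20 - 8·Dx + Dx^2  (order 2).
h: a_k = 4, 16, 24, 32/3, -56/3, -608/15, …
ICs: h(0) = 4, h′(0) = 16.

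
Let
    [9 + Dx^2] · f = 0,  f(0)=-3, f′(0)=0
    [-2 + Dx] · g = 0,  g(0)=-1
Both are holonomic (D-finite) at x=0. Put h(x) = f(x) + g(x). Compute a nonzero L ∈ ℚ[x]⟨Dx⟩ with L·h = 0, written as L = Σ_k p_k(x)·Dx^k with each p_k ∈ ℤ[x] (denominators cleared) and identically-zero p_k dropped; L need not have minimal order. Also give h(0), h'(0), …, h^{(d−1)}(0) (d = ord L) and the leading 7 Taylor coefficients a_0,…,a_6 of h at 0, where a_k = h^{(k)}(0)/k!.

L = -18 + 9·Dx - 2·Dx^2 + Dx^3  (order 3).
h: a_k = -4, -2, 23/2, -4/3, -259/24, -4/15, 2123/720, …
ICs: h(0) = -4, h′(0) = -2, h′′(0) = 23.

f: a_k = -3, 0, 27/2, 0, -81/8, 0, 243/80, …
g: a_k = -1, -2, -2, -4/3, -2/3, -4/15, -4/45, …
L₀ := lclm(L_f,L_g); ord L₀ ≤ 2+1.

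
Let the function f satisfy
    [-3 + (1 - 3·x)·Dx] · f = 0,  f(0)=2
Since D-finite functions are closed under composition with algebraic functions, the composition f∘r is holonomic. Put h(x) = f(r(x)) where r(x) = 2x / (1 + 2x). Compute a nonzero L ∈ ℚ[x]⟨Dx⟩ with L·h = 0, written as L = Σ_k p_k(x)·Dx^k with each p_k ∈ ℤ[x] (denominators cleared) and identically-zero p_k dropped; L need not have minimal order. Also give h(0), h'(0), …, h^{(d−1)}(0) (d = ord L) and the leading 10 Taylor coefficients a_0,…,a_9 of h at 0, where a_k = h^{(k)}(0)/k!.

L = 6 + (-1 + 2·x + 8·x^2)·Dx  (order 1).
h: a_k = 2, 12, 48, 192, 768, 3072, 12288, 49152, 196608, 786432, …
ICs: h(0) = 2.

f: a_k = 2, 6, 18, 54, 162, 486, 1458, 4374, 13122, 39366, …
L₀ from L_f via x↦r, Dx↦r'^{-1}Dx.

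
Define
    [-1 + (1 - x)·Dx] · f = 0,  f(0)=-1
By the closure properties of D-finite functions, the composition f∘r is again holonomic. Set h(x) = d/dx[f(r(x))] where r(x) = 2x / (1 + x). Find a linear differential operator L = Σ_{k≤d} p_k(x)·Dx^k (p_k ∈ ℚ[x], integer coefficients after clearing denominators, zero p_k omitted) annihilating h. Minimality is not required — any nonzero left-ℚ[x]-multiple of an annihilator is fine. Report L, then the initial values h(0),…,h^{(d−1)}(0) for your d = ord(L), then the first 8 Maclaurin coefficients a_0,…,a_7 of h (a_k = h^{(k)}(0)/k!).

f: a_k = -1, -1, -1, -1, -1, -1, -1, -1, …
h₀=f(r): pull back L_f along r ⇒ L₀.
h=h₀': d/dx-closure on L₀ ⇒ L.
L = 2 + (-1 + x)·Dx  (order 1).
h: a_k = -2, -4, -6, -8, -10, -12, -14, -16, …
ICs: h(0) = -2.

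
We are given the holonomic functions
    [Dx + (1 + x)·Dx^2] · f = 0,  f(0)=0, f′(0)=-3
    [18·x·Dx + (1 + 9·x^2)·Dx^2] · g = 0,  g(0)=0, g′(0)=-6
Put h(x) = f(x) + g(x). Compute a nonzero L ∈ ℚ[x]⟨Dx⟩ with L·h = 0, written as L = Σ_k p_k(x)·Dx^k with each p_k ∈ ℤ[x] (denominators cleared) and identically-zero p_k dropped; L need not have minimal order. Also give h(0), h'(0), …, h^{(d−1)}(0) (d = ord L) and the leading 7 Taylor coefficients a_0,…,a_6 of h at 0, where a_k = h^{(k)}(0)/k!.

L = (-18 - 54·x + 486·x^2 + 162·x^3)·Dx + (-20 - 36·x + 432·x^2 + 972·x^3 + 324·x^4)·Dx^2 + (-1 + 17·x + 18·x^2 + 162·x^3 + 243·x^4 + 81·x^5)·Dx^3  (order 3).
h: a_k = 0, -9, 3/2, 17, 3/4, -489/5, 1/2, …
ICs: h(0) = 0, h′(0) = -9, h′′(0) = 3.

f: a_k = 0, -3, 3/2, -1, 3/4, -3/5, 1/2, …
g: a_k = 0, -6, 0, 18, 0, -486/5, 0, …
f+g: L₀ = lclm(L_f,L_g), ord ≤ 2+2.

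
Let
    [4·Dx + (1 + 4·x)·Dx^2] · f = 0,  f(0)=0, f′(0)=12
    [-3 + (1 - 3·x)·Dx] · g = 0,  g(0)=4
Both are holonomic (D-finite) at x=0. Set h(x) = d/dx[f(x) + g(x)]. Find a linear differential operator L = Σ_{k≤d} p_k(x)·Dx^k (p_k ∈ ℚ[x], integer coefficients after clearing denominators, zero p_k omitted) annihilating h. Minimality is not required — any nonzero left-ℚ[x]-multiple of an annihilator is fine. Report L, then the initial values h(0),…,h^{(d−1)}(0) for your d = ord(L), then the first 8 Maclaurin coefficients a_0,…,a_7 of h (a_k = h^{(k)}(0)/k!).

f: a_k = 0, 12, -24, 64, -192, 3072/5, -2048, 49152/7, …
g: a_k = 4, 12, 36, 108, 324, 972, 2916, 8748, …
h₀=f+g: left-lcm gives L₀, ord ≤ 3.
Derive L from L₀ (diff closure).
L = (-204 - 144·x) + (-11 - 312·x - 288·x^2)·Dx + (5 + 11·x - 54·x^2 - 72·x^3)·Dx^2  (order 2).
h: a_k = 24, 24, 516, 528, 7932, 5208, 110388, 13344, …
ICs: h(0) = 24, h′(0) = 24.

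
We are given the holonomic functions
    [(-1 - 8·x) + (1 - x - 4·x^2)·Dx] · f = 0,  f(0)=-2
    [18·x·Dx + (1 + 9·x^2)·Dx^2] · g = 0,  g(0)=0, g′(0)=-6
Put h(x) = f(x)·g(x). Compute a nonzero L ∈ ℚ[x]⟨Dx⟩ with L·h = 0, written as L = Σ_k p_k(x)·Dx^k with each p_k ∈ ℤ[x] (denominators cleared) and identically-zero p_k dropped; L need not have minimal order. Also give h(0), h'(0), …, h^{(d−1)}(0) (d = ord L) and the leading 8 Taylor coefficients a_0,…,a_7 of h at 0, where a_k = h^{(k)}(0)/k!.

L = (8 + 18·x + 216·x^2) + (2 - 2·x + 36·x^2 + 216·x^3)·Dx + (-1 + x - 5·x^2 + 9·x^3 + 36·x^4)·Dx^2  (order 2).
h: a_k = 0, 12, 12, 24, 72, 1812/5, 3252/5, 5952/7, …
ICs: h(0) = 0, h′(0) = 12.

f: a_k = -2, -2, -10, -18, -58, -130, -362, -882, …
g: a_k = 0, -6, 0, 18, 0, -486/5, 0, 4374/7, …
Sym-product of L_f,L_g gives L₀ (≤ ord 2).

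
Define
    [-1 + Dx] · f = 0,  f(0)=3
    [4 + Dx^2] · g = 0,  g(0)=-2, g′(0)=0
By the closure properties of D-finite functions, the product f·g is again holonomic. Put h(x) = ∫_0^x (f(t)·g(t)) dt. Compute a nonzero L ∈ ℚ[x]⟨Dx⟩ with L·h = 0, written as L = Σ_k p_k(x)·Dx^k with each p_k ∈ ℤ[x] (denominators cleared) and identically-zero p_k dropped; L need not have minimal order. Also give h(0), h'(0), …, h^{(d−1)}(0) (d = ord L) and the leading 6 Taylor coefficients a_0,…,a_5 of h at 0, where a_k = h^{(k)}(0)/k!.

f: a_k = 3, 3, 3/2, 1/2, 1/8, 1/40, …
g: a_k = -2, 0, 4, 0, -4/3, 0, …
Product ⇒ symmetric product L₀, ord ≤ 2.
Integrate: L := L₀·Dx.
L = 5·Dx - 2·Dx^2 + Dx^3  (order 3).
h: a_k = 0, -6, -3, 3, 11/4, 7/20, …
ICs: h(0) = 0, h′(0) = -6, h′′(0) = -6.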